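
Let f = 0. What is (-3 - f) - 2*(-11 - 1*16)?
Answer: 51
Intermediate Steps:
(-3 - f) - 2*(-11 - 1*16) = (-3 - 1*0) - 2*(-11 - 1*16) = (-3 + 0) - 2*(-11 - 16) = -3 - 2*(-27) = -3 + 54 = 51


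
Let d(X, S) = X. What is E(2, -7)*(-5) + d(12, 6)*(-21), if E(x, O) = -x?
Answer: -242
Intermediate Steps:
E(2, -7)*(-5) + d(12, 6)*(-21) = -1*2*(-5) + 12*(-21) = -2*(-5) - 252 = 10 - 252 = -242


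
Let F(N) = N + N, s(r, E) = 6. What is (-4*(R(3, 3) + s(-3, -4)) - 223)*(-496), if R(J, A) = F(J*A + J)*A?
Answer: 265360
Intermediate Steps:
F(N) = 2*N
R(J, A) = A*(2*J + 2*A*J) (R(J, A) = (2*(J*A + J))*A = (2*(A*J + J))*A = (2*(J + A*J))*A = (2*J + 2*A*J)*A = A*(2*J + 2*A*J))
(-4*(R(3, 3) + s(-3, -4)) - 223)*(-496) = (-4*(2*3*3*(1 + 3) + 6) - 223)*(-496) = (-4*(2*3*3*4 + 6) - 223)*(-496) = (-4*(72 + 6) - 223)*(-496) = (-4*78 - 223)*(-496) = (-312 - 223)*(-496) = -535*(-496) = 265360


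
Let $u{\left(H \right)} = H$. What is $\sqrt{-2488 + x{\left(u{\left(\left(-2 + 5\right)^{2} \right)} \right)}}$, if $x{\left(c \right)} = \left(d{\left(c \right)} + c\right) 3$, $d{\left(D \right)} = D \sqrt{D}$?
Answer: $2 i \sqrt{595} \approx 48.785 i$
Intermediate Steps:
$d{\left(D \right)} = D^{\frac{3}{2}}$
$x{\left(c \right)} = 3 c + 3 c^{\frac{3}{2}}$ ($x{\left(c \right)} = \left(c^{\frac{3}{2}} + c\right) 3 = \left(c + c^{\frac{3}{2}}\right) 3 = 3 c + 3 c^{\frac{3}{2}}$)
$\sqrt{-2488 + x{\left(u{\left(\left(-2 + 5\right)^{2} \right)} \right)}} = \sqrt{-2488 + \left(3 \left(-2 + 5\right)^{2} + 3 \left(\left(-2 + 5\right)^{2}\right)^{\frac{3}{2}}\right)} = \sqrt{-2488 + \left(3 \cdot 3^{2} + 3 \left(3^{2}\right)^{\frac{3}{2}}\right)} = \sqrt{-2488 + \left(3 \cdot 9 + 3 \cdot 9^{\frac{3}{2}}\right)} = \sqrt{-2488 + \left(27 + 3 \cdot 27\right)} = \sqrt{-2488 + \left(27 + 81\right)} = \sqrt{-2488 + 108} = \sqrt{-2380} = 2 i \sqrt{595}$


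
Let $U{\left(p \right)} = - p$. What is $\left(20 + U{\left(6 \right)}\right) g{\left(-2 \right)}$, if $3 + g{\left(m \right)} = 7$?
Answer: $56$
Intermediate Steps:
$g{\left(m \right)} = 4$ ($g{\left(m \right)} = -3 + 7 = 4$)
$\left(20 + U{\left(6 \right)}\right) g{\left(-2 \right)} = \left(20 - 6\right) 4 = 14 \cdot 4 = 56$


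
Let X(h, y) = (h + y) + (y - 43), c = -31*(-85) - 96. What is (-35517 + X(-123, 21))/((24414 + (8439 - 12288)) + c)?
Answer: -35641/23104 ≈ -1.5426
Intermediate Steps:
c = 2539 (c = 2635 - 96 = 2539)
X(h, y) = -43 + h + 2*y (X(h, y) = (h + y) + (-43 + y) = -43 + h + 2*y)
(-35517 + X(-123, 21))/((24414 + (8439 - 12288)) + c) = (-35517 + (-43 - 123 + 2*21))/((24414 + (8439 - 12288)) + 2539) = (-35517 + (-43 - 123 + 42))/((24414 - 3849) + 2539) = (-35517 - 124)/(20565 + 2539) = -35641/23104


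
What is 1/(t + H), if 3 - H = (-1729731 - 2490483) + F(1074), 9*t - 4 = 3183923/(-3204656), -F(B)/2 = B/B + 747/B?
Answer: 1720900272/7262578993748093 ≈ 2.3695e-7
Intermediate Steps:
F(B) = -2 - 1494/B (F(B) = -2*(B/B + 747/B) = -2*(1 + 747/B) = -2 - 1494/B)
t = 3211567/9613968 (t = 4/9 + (3183923/(-3204656))/9 = 4/9 + (3183923*(-1/3204656))/9 = 4/9 + (1/9)*(-3183923/3204656) = 4/9 - 3183923/28841904 = 3211567/9613968 ≈ 0.33405)
H = 755419450/179 (H = 3 - ((-1729731 - 2490483) + (-2 - 1494/1074)) = 3 - (-4220214 + (-2 - 1494*1/1074)) = 3 - (-4220214 + (-2 - 249/179)) = 3 - (-4220214 - 607/179) = 3 - 1*(-755418913/179) = 3 + 755418913/179 = 755419450/179 ≈ 4.2202e+6)
1/(t + H) = 1/(3211567/9613968 + 755419450/179) = 1/(7262578993748093/1720900272) = 1720900272/7262578993748093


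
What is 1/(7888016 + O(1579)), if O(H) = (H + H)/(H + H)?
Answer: 1/7888017 ≈ 1.2677e-7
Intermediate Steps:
O(H) = 1 (O(H) = (2*H)/((2*H)) = (2*H)*(1/(2*H)) = 1)
1/(7888016 + O(1579)) = 1/(7888016 + 1) = 1/7888017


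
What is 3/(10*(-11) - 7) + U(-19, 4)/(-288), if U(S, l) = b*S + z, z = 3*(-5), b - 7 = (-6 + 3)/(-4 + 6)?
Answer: 2915/7488 ≈ 0.38929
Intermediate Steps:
b = 11/2 (b = 7 + (-6 + 3)/(-4 + 6) = 7 - 3/2 = 11/2 ≈ 5.5000)
z = -15
U(S, l) = -15 + 11*S/2 (U(S, l) = 11*S/2 - 15 = -15 + 11*S/2)
3/(10*(-11) - 7) + U(-19, 4)/(-288) = 3/(10*(-11) - 7) + (-15 + (11/2)*(-19))/(-288) = 3/(-110 - 7) + (-15 - 209/2)*(-1/288) = 3/(-117) - 239/2*(-1/288) = 3*(-1/117) + 239/576 = -1/39 + 239/576 = 2915/7488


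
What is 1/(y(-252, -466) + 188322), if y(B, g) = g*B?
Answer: 1/305754 ≈ 3.2706e-6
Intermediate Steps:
y(B, g) = B*g
1/(y(-252, -466) + 188322) = 1/(-252*(-466) + 188322) = 1/(117432 + 188322) = 1/305754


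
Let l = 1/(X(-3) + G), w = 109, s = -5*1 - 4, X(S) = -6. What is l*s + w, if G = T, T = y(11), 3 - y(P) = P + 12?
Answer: 2843/26 ≈ 109.35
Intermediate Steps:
y(P) = -9 - P (y(P) = 3 - (P + 12) = 3 - (12 + P) = 3 + (-12 - P) = -9 - P)
T = -20 (T = -9 - 1*11 = -9 - 11 = -20)
s = -9 (s = -5 - 4 = -9)
G = -20
l = -1/26 (l = 1/(-6 - 20) = 1/(-26) = -1/26 ≈ -0.038462)
l*s + w = -1/26*(-9) + 109 = 9/26 + 109 = 2843/26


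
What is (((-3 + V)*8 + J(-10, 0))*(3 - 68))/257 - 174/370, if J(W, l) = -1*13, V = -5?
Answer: 903566/47545 ≈ 19.004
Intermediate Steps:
J(W, l) = -13
(((-3 + V)*8 + J(-10, 0))*(3 - 68))/257 - 174/370 = (((-3 - 5)*8 - 13)*(3 - 68))/257 - 174/370 = ((-8*8 - 13)*(-65))*(1/257) - 174*1/370 = ((-64 - 13)*(-65))*(1/257) - 87/185 = -77*(-65)*(1/257) - 87/185 = 5005*(1/257) - 87/185 = 5005/257 - 87/185 = 903566/47545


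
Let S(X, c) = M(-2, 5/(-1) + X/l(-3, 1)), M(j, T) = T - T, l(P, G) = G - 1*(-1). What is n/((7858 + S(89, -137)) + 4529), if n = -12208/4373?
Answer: -12208/54168351 ≈ -0.00022537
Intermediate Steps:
l(P, G) = 1 + G (l(P, G) = G + 1 = 1 + G)
M(j, T) = 0
n = -12208/4373 (n = -12208*1/4373 = -12208/4373 ≈ -2.7917)
S(X, c) = 0
n/((7858 + S(89, -137)) + 4529) = -12208/(4373*((7858 + 0) + 4529)) = -12208/(4373*(7858 + 4529)) = -12208/4373/12387 = -12208/4373*1/12387 = -12208/54168351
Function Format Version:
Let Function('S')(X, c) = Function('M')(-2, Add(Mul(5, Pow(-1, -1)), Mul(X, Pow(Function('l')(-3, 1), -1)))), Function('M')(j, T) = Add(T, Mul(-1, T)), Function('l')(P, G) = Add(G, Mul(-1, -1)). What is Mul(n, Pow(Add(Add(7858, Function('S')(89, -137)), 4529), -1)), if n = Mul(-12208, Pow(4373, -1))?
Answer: Rational(-12208, 54168351) ≈ -0.00022537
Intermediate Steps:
Function('l')(P, G) = Add(1, G) (Function('l')(P, G) = Add(G, 1) = Add(1, G))
Function('M')(j, T) = 0
n = Rational(-12208, 4373) (n = Mul(-12208, Rational(1, 4373)) = Rational(-12208, 4373) ≈ -2.7917)
Function('S')(X, c) = 0
Mul(n, Pow(Add(Add(7858, Function('S')(89, -137)), 4529), -1)) = Mul(Rational(-12208, 4373), Pow(Add(Add(7858, 0), 4529), -1)) = Mul(Rational(-12208, 4373), Pow(Add(7858, 4529), -1)) = Mul(Rational(-12208, 4373), Pow(12387, -1)) = Mul(Rational(-12208, 4373), Rational(1, 12387)) = Rational(-12208, 54168351)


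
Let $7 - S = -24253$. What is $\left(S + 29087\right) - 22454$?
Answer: $30893$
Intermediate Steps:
$S = 24260$ ($S = 7 - -24253 = 7 + 24253 = 24260$)
$\left(S + 29087\right) - 22454 = \left(24260 + 29087\right) - 22454 = 53347 - 22454 = 30893$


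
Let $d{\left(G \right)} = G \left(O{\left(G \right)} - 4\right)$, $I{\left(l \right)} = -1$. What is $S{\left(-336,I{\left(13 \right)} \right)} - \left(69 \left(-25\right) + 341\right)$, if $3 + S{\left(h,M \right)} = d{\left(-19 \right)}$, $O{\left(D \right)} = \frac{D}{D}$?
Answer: $1438$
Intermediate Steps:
$O{\left(D \right)} = 1$
$d{\left(G \right)} = - 3 G$ ($d{\left(G \right)} = G \left(1 - 4\right) = G \left(-3\right) = - 3 G$)
$S{\left(h,M \right)} = 54$ ($S{\left(h,M \right)} = -3 - -57 = -3 + 57 = 54$)
$S{\left(-336,I{\left(13 \right)} \right)} - \left(69 \left(-25\right) + 341\right) = 54 - \left(69 \left(-25\right) + 341\right) = 54 - \left(-1725 + 341\right) = 54 - -1384 = 54 + 1384 = 1438$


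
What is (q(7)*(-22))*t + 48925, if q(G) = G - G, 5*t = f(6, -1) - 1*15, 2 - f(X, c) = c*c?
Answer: 48925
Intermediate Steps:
f(X, c) = 2 - c**2 (f(X, c) = 2 - c*c = 2 - c**2)
t = -14/5 (t = ((2 - 1*(-1)**2) - 1*15)/5 = ((2 - 1*1) - 15)/5 = ((2 - 1) - 15)/5 = (1 - 15)/5 = (1/5)*(-14) = -14/5 ≈ -2.8000)
q(G) = 0
(q(7)*(-22))*t + 48925 = (0*(-22))*(-14/5) + 48925 = 0*(-14/5) + 48925 = 0 + 48925 = 48925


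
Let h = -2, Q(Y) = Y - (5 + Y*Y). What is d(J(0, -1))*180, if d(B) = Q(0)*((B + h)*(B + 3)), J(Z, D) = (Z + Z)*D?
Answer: 5400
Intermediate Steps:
Q(Y) = -5 + Y - Y² (Q(Y) = Y - (5 + Y²) = Y + (-5 - Y²) = -5 + Y - Y²)
J(Z, D) = 2*D*Z (J(Z, D) = (2*Z)*D = 2*D*Z)
d(B) = -5*(-2 + B)*(3 + B) (d(B) = (-5 + 0 - 1*0²)*((B - 2)*(B + 3)) = (-5 + 0 - 1*0)*((-2 + B)*(3 + B)) = (-5 + 0 + 0)*((-2 + B)*(3 + B)) = -5*(-2 + B)*(3 + B))
d(J(0, -1))*180 = (30 - 10*(-1)*0 - 5*(2*(-1)*0)²)*180 = (30 - 5*0 - 5*0²)*180 = (30 + 0 - 5*0)*180 = (30 + 0 + 0)*180 = 30*180 = 5400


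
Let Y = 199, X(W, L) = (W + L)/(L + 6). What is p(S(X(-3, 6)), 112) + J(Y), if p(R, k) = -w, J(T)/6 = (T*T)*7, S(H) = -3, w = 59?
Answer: 1663183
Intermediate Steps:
X(W, L) = (L + W)/(6 + L)
J(T) = 42*T² (J(T) = 6*((T*T)*7) = 6*(T²*7) = 6*(7*T²) = 42*T²)
p(R, k) = -59 (p(R, k) = -1*59 = -59)
p(S(X(-3, 6)), 112) + J(Y) = -59 + 42*199² = -59 + 42*39601 = -59 + 1663242 = 1663183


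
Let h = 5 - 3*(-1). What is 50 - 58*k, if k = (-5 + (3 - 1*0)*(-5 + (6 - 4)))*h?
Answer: 6546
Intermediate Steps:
h = 8 (h = 5 + 3 = 8)
k = -112 (k = (-5 + (3 - 1*0)*(-5 + (6 - 4)))*8 = (-5 + (3 + 0)*(-5 + 2))*8 = (-5 + 3*(-3))*8 = (-5 - 9)*8 = -14*8 = -112)
50 - 58*k = 50 - 58*(-112) = 50 + 6496 = 6546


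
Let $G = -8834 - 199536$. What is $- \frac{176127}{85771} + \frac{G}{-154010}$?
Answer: $- \frac{132188800}{188708453} \approx -0.70049$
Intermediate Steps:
$G = -208370$
$- \frac{176127}{85771} + \frac{G}{-154010} = - \frac{176127}{85771} - \frac{208370}{-154010} = \left(-176127\right) \frac{1}{85771} - - \frac{20837}{15401} = - \frac{25161}{12253} + \frac{20837}{15401} = - \frac{132188800}{188708453}$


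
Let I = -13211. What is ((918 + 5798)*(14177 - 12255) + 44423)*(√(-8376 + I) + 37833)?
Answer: 490034769975 + 12952575*I*√21587 ≈ 4.9003e+11 + 1.9031e+9*I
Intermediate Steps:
((918 + 5798)*(14177 - 12255) + 44423)*(√(-8376 + I) + 37833) = ((918 + 5798)*(14177 - 12255) + 44423)*(√(-8376 - 13211) + 37833) = (6716*1922 + 44423)*(√(-21587) + 37833) = (12908152 + 44423)*(I*√21587 + 37833) = 12952575*(37833 + I*√21587) = 490034769975 + 12952575*I*√21587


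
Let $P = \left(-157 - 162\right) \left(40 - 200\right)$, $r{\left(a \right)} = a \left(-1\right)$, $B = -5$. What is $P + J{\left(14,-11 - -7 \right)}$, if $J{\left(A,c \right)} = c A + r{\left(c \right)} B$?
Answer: $50964$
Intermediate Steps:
$r{\left(a \right)} = - a$
$P = 51040$ ($P = \left(-319\right) \left(-160\right) = 51040$)
$J{\left(A,c \right)} = 5 c + A c$ ($J{\left(A,c \right)} = c A + - c \left(-5\right) = A c + 5 c = 5 c + A c$)
$P + J{\left(14,-11 - -7 \right)} = 51040 + \left(-11 - -7\right) \left(5 + 14\right) = 51040 + \left(-11 + 7\right) 19 = 51040 - 76 = 50964$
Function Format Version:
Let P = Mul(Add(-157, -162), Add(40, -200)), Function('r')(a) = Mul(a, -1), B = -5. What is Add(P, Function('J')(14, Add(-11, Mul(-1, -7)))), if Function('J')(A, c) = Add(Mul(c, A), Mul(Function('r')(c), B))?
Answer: 50964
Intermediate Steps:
Function('r')(a) = Mul(-1, a)
P = 51040 (P = Mul(-319, -160) = 51040)
Function('J')(A, c) = Add(Mul(5, c), Mul(A, c)) (Function('J')(A, c) = Add(Mul(c, A), Mul(Mul(-1, c), -5)) = Add(Mul(A, c), Mul(5, c)) = Add(Mul(5, c), Mul(A, c)))
Add(P, Function('J')(14, Add(-11, Mul(-1, -7)))) = Add(51040, Mul(Add(-11, Mul(-1, -7)), Add(5, 14))) = Add(51040, Mul(Add(-11, 7), 19)) = Add(51040, Mul(-4, 19)) = Add(51040, -76) = 50964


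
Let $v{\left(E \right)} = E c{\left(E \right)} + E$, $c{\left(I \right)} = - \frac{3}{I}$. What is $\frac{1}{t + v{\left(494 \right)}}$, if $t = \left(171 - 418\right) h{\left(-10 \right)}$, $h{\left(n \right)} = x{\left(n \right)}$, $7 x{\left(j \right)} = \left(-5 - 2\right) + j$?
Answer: $\frac{7}{7636} \approx 0.00091671$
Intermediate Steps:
$v{\left(E \right)} = -3 + E$ ($v{\left(E \right)} = E \left(- \frac{3}{E}\right) + E = -3 + E$)
$x{\left(j \right)} = -1 + \frac{j}{7}$ ($x{\left(j \right)} = \frac{\left(-5 - 2\right) + j}{7} = \frac{-7 + j}{7} = -1 + \frac{j}{7}$)
$h{\left(n \right)} = -1 + \frac{n}{7}$
$t = \frac{4199}{7}$ ($t = \left(171 - 418\right) \left(-1 + \frac{1}{7} \left(-10\right)\right) = - 247 \left(-1 - \frac{10}{7}\right) = \left(-247\right) \left(- \frac{17}{7}\right) = \frac{4199}{7} \approx 599.86$)
$\frac{1}{t + v{\left(494 \right)}} = \frac{1}{\frac{4199}{7} + \left(-3 + 494\right)} = \frac{1}{\frac{4199}{7} + 491} = \frac{1}{\frac{7636}{7}} = \frac{7}{7636}$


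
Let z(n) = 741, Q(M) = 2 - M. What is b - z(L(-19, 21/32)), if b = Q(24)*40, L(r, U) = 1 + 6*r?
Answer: -1621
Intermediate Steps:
b = -880 (b = (2 - 1*24)*40 = (2 - 24)*40 = -22*40 = -880)
b - z(L(-19, 21/32)) = -880 - 1*741 = -880 - 741 = -1621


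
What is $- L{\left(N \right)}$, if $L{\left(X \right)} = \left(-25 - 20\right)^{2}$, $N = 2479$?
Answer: $-2025$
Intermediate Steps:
$L{\left(X \right)} = 2025$ ($L{\left(X \right)} = \left(-45\right)^{2} = 2025$)
$- L{\left(N \right)} = \left(-1\right) 2025 = -2025$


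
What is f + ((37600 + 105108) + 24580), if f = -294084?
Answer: -126796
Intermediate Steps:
f + ((37600 + 105108) + 24580) = -294084 + ((37600 + 105108) + 24580) = -294084 + (142708 + 24580) = -294084 + 167288 = -126796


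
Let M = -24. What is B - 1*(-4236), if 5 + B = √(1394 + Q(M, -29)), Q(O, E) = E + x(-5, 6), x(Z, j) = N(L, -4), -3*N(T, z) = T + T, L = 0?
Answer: 4231 + √1365 ≈ 4267.9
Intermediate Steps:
N(T, z) = -2*T/3 (N(T, z) = -(T + T)/3 = -2*T/3)
x(Z, j) = 0 (x(Z, j) = -⅔*0 = 0)
Q(O, E) = E (Q(O, E) = E + 0 = E)
B = -5 + √1365 (B = -5 + √(1394 - 29) = -5 + √1365 ≈ 31.946)
B - 1*(-4236) = (-5 + √1365) - 1*(-4236) = (-5 + √1365) + 4236 = 4231 + √1365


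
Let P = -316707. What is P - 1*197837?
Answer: -514544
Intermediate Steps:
P - 1*197837 = -316707 - 1*197837 = -316707 - 197837 = -514544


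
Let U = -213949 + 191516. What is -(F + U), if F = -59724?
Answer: 82157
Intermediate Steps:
U = -22433
-(F + U) = -(-59724 - 22433) = -1*(-82157) = 82157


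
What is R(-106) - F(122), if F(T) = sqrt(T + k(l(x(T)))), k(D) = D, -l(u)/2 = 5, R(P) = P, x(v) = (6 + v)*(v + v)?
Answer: -106 - 4*sqrt(7) ≈ -116.58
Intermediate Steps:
x(v) = 2*v*(6 + v) (x(v) = (6 + v)*(2*v) = 2*v*(6 + v))
l(u) = -10 (l(u) = -2*5 = -10)
F(T) = sqrt(-10 + T) (F(T) = sqrt(T - 10) = sqrt(-10 + T))
R(-106) - F(122) = -106 - sqrt(-10 + 122) = -106 - sqrt(112) = -106 - 4*sqrt(7)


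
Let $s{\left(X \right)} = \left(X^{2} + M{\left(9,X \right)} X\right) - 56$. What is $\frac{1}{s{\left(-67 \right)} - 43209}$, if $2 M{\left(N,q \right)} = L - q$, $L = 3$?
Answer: $- \frac{1}{41121} \approx -2.4318 \cdot 10^{-5}$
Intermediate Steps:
$M{\left(N,q \right)} = \frac{3}{2} - \frac{q}{2}$ ($M{\left(N,q \right)} = \frac{3 - q}{2} = \frac{3}{2} - \frac{q}{2}$)
$s{\left(X \right)} = -56 + X^{2} + X \left(\frac{3}{2} - \frac{X}{2}\right)$ ($s{\left(X \right)} = \left(X^{2} + \left(\frac{3}{2} - \frac{X}{2}\right) X\right) - 56 = \left(X^{2} + X \left(\frac{3}{2} - \frac{X}{2}\right)\right) - 56 = -56 + X^{2} + X \left(\frac{3}{2} - \frac{X}{2}\right)$)
$\frac{1}{s{\left(-67 \right)} - 43209} = \frac{1}{\left(-56 + \frac{\left(-67\right)^{2}}{2} + \frac{3}{2} \left(-67\right)\right) - 43209} = \frac{1}{\left(-56 + \frac{1}{2} \cdot 4489 - \frac{201}{2}\right) - 43209} = \frac{1}{\left(-56 + \frac{4489}{2} - \frac{201}{2}\right) - 43209} = \frac{1}{2088 - 43209} = \frac{1}{-41121} = - \frac{1}{41121}$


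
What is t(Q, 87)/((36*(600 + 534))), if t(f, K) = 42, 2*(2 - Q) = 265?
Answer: 1/972 ≈ 0.0010288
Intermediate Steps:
Q = -261/2 (Q = 2 - 1/2*265 = 2 - 265/2 = -261/2 ≈ -130.50)
t(Q, 87)/((36*(600 + 534))) = 42/((36*(600 + 534))) = 42/((36*1134)) = 42/40824 = 42*(1/40824) = 1/972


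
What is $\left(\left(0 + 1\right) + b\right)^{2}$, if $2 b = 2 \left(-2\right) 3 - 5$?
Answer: $\frac{225}{4} \approx 56.25$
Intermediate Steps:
$b = - \frac{17}{2}$ ($b = \frac{2 \left(-2\right) 3 - 5}{2} = \frac{\left(-4\right) 3 - 5}{2} = \frac{-12 - 5}{2} = \frac{1}{2} \left(-17\right) = - \frac{17}{2} \approx -8.5$)
$\left(\left(0 + 1\right) + b\right)^{2} = \left(\left(0 + 1\right) - \frac{17}{2}\right)^{2} = \left(1 - \frac{17}{2}\right)^{2} = \left(- \frac{15}{2}\right)^{2} = \frac{225}{4}$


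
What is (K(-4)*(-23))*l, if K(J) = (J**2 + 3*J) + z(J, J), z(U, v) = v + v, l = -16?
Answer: -1472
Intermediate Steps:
z(U, v) = 2*v
K(J) = J**2 + 5*J (K(J) = (J**2 + 3*J) + 2*J = J**2 + 5*J)
(K(-4)*(-23))*l = (-4*(5 - 4)*(-23))*(-16) = (-4*1*(-23))*(-16) = -4*(-23)*(-16) = 92*(-16) = -1472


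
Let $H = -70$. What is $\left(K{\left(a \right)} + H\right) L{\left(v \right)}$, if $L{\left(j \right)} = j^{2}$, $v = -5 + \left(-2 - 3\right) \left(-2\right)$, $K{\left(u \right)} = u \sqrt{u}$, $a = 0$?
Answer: $-1750$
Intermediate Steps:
$K{\left(u \right)} = u^{\frac{3}{2}}$
$v = 5$ ($v = -5 - -10 = -5 + 10 = 5$)
$\left(K{\left(a \right)} + H\right) L{\left(v \right)} = \left(0^{\frac{3}{2}} - 70\right) 5^{2} = \left(0 - 70\right) 25 = \left(-70\right) 25 = -1750$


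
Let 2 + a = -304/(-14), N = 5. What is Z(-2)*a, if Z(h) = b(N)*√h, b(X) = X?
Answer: 690*I*√2/7 ≈ 139.4*I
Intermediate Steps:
Z(h) = 5*√h
a = 138/7 (a = -2 - 304/(-14) = -2 - 304*(-1/14) = -2 + 152/7 = 138/7 ≈ 19.714)
Z(-2)*a = (5*√(-2))*(138/7) = (5*(I*√2))*(138/7) = (5*I*√2)*(138/7) = 690*I*√2/7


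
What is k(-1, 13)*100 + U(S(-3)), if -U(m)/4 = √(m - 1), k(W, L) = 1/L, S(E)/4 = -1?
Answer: 100/13 - 4*I*√5 ≈ 7.6923 - 8.9443*I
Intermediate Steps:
S(E) = -4 (S(E) = 4*(-1) = -4)
k(W, L) = 1/L
U(m) = -4*√(-1 + m) (U(m) = -4*√(m - 1) = -4*√(-1 + m))
k(-1, 13)*100 + U(S(-3)) = 100/13 - 4*√(-1 - 4) = (1/13)*100 - 4*I*√5 = 100/13 - 4*I*√5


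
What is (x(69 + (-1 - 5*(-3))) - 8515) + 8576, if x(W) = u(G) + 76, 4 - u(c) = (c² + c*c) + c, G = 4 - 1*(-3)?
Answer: 36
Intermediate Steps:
G = 7 (G = 4 + 3 = 7)
u(c) = 4 - c - 2*c² (u(c) = 4 - ((c² + c*c) + c) = 4 - ((c² + c²) + c) = 4 - (2*c² + c) = 4 - (c + 2*c²) = 4 + (-c - 2*c²) = 4 - c - 2*c²)
x(W) = -25 (x(W) = (4 - 1*7 - 2*7²) + 76 = (4 - 7 - 2*49) + 76 = (4 - 7 - 98) + 76 = -101 + 76 = -25)
(x(69 + (-1 - 5*(-3))) - 8515) + 8576 = (-25 - 8515) + 8576 = -8540 + 8576 = 36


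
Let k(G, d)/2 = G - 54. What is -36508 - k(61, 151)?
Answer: -36522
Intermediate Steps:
k(G, d) = -108 + 2*G (k(G, d) = 2*(G - 54) = 2*(-54 + G) = -108 + 2*G)
-36508 - k(61, 151) = -36508 - (-108 + 2*61) = -36508 - (-108 + 122) = -36508 - 1*14 = -36508 - 14 = -36522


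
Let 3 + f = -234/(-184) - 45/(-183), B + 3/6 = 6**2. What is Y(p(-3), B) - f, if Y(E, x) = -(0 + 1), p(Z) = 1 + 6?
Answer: 2707/5612 ≈ 0.48236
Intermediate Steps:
p(Z) = 7
B = 71/2 (B = -1/2 + 6**2 = -1/2 + 36 = 71/2 ≈ 35.500)
f = -8319/5612 (f = -3 + (-234/(-184) - 45/(-183)) = -3 + (-234*(-1/184) - 45*(-1/183)) = -3 + (117/92 + 15/61) = -3 + 8517/5612 = -8319/5612 ≈ -1.4824)
Y(E, x) = -1 (Y(E, x) = -1*1 = -1)
Y(p(-3), B) - f = -1 - 1*(-8319/5612) = -1 + 8319/5612 = 2707/5612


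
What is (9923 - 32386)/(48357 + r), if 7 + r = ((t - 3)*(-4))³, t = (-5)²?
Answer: 3209/90446 ≈ 0.035480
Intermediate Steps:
t = 25
r = -681479 (r = -7 + ((25 - 3)*(-4))³ = -7 + (22*(-4))³ = -7 + (-88)³ = -7 - 681472 = -681479)
(9923 - 32386)/(48357 + r) = (9923 - 32386)/(48357 - 681479) = -22463/(-633122) = -22463*(-1/633122) = 3209/90446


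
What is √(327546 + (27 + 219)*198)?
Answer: 3*√41806 ≈ 613.40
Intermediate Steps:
√(327546 + (27 + 219)*198) = √(327546 + 246*198) = √(327546 + 48708) = √376254 = 3*√41806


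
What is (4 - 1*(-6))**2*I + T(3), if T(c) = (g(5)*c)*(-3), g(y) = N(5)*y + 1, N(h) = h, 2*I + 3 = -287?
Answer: -14734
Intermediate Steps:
I = -145 (I = -3/2 + (1/2)*(-287) = -3/2 - 287/2 = -145)
g(y) = 1 + 5*y (g(y) = 5*y + 1 = 1 + 5*y)
T(c) = -78*c (T(c) = ((1 + 5*5)*c)*(-3) = ((1 + 25)*c)*(-3) = (26*c)*(-3) = -78*c)
(4 - 1*(-6))**2*I + T(3) = (4 - 1*(-6))**2*(-145) - 78*3 = (4 + 6)**2*(-145) - 234 = 10**2*(-145) - 234 = 100*(-145) - 234 = -14500 - 234 = -14734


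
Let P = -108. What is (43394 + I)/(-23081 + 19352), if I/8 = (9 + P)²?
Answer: -121802/3729 ≈ -32.663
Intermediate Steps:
I = 78408 (I = 8*(9 - 108)² = 8*(-99)² = 8*9801 = 78408)
(43394 + I)/(-23081 + 19352) = (43394 + 78408)/(-23081 + 19352) = 121802/(-3729) = 121802*(-1/3729) = -121802/3729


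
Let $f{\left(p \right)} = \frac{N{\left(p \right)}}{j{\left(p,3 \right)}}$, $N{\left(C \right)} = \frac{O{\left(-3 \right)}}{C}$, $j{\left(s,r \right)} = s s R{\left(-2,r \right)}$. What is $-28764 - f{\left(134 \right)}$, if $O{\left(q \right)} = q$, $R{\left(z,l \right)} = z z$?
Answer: $- \frac{276836701821}{9624416} \approx -28764.0$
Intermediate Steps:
$R{\left(z,l \right)} = z^{2}$
$j{\left(s,r \right)} = 4 s^{2}$ ($j{\left(s,r \right)} = s s \left(-2\right)^{2} = s^{2} \cdot 4 = 4 s^{2}$)
$N{\left(C \right)} = - \frac{3}{C}$
$f{\left(p \right)} = - \frac{3}{4 p^{3}}$ ($f{\left(p \right)} = \frac{\left(-3\right) \frac{1}{p}}{4 p^{2}} = - \frac{3}{p} \frac{1}{4 p^{2}} = - \frac{3}{4 p^{3}}$)
$-28764 - f{\left(134 \right)} = -28764 - - \frac{3}{4 \cdot 2406104} = -28764 - \left(- \frac{3}{4}\right) \frac{1}{2406104} = -28764 - - \frac{3}{9624416} = -28764 + \frac{3}{9624416} = - \frac{276836701821}{9624416}$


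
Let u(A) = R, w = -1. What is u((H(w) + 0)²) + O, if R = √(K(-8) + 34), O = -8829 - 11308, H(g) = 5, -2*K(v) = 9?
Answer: -20137 + √118/2 ≈ -20132.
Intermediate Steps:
K(v) = -9/2 (K(v) = -½*9 = -9/2)
O = -20137
R = √118/2 (R = √(-9/2 + 34) = √(59/2) = √118/2 ≈ 5.4314)
u(A) = √118/2
u((H(w) + 0)²) + O = √118/2 - 20137 = -20137 + √118/2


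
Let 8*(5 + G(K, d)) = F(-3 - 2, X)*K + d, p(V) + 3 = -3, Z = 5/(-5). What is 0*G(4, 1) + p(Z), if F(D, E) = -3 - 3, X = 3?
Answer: -6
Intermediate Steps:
Z = -1 (Z = 5*(-⅕) = -1)
p(V) = -6 (p(V) = -3 - 3 = -6)
F(D, E) = -6
G(K, d) = -5 - 3*K/4 + d/8 (G(K, d) = -5 + (-6*K + d)/8 = -5 + (d - 6*K)/8 = -5 + (-3*K/4 + d/8) = -5 - 3*K/4 + d/8)
0*G(4, 1) + p(Z) = 0*(-5 - ¾*4 + (⅛)*1) - 6 = 0*(-5 - 3 + ⅛) - 6 = 0*(-63/8) - 6 = 0 - 6 = -6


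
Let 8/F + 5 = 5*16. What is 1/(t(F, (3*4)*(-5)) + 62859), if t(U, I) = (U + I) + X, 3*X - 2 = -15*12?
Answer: 75/4705483 ≈ 1.5939e-5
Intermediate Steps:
X = -178/3 (X = ⅔ + (-15*12)/3 = ⅔ + (⅓)*(-180) = ⅔ - 60 = -178/3 ≈ -59.333)
F = 8/75 (F = 8/(-5 + 5*16) = 8/(-5 + 80) = 8/75 ≈ 0.10667)
t(U, I) = -178/3 + I + U (t(U, I) = (U + I) - 178/3 = (I + U) - 178/3 = -178/3 + I + U)
1/(t(F, (3*4)*(-5)) + 62859) = 1/((-178/3 + (3*4)*(-5) + 8/75) + 62859) = 1/((-178/3 + 12*(-5) + 8/75) + 62859) = 1/((-178/3 - 60 + 8/75) + 62859) = 1/(-8942/75 + 62859) = 1/(4705483/75) = 75/4705483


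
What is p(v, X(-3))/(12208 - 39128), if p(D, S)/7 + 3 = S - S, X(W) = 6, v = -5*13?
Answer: 21/26920 ≈ 0.00078009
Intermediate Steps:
v = -65
p(D, S) = -21 (p(D, S) = -21 + 7*(S - S) = -21 + 7*0 = -21 + 0 = -21)
p(v, X(-3))/(12208 - 39128) = -21/(12208 - 39128) = -21/(-26920) = -21*(-1/26920) = 21/26920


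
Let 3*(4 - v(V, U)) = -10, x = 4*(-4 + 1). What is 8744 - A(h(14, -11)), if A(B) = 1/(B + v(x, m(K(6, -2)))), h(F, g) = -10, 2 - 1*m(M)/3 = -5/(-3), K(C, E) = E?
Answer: 69955/8 ≈ 8744.4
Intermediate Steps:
m(M) = 1 (m(M) = 6 - (-15)/(-3) = 6 - (-15)*(-1)/3 = 6 - 3*5/3 = 6 - 5 = 1)
x = -12 (x = 4*(-3) = -12)
v(V, U) = 22/3 (v(V, U) = 4 - 1/3*(-10) = 4 + 10/3 = 22/3)
A(B) = 1/(22/3 + B) (A(B) = 1/(B + 22/3) = 1/(22/3 + B))
8744 - A(h(14, -11)) = 8744 - 3/(22 + 3*(-10)) = 8744 - 3/(22 - 30) = 8744 - 3/(-8) = 8744 - 3*(-1)/8 = 8744 - 1*(-3/8) = 8744 + 3/8 = 69955/8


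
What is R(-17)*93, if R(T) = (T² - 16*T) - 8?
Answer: 51429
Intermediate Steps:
R(T) = -8 + T² - 16*T
R(-17)*93 = (-8 + (-17)² - 16*(-17))*93 = (-8 + 289 + 272)*93 = 553*93 = 51429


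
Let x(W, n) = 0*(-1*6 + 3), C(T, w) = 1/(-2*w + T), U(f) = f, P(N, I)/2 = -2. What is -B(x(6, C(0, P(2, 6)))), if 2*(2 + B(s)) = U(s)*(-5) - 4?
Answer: 4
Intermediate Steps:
P(N, I) = -4 (P(N, I) = 2*(-2) = -4)
C(T, w) = 1/(T - 2*w)
x(W, n) = 0 (x(W, n) = 0*(-6 + 3) = 0*(-3) = 0)
B(s) = -4 - 5*s/2 (B(s) = -2 + (s*(-5) - 4)/2 = -2 + (-5*s - 4)/2 = -2 + (-4 - 5*s)/2 = -2 + (-2 - 5*s/2) = -4 - 5*s/2)
-B(x(6, C(0, P(2, 6)))) = -(-4 - 5/2*0) = -(-4 + 0) = -1*(-4) = 4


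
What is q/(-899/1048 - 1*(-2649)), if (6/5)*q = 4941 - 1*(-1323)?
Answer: 5470560/2775253 ≈ 1.9712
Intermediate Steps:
q = 5220 (q = 5*(4941 - 1*(-1323))/6 = 5*(4941 + 1323)/6 = (⅚)*6264 = 5220)
q/(-899/1048 - 1*(-2649)) = 5220/(-899/1048 - 1*(-2649)) = 5220/(-899*1/1048 + 2649) = 5220/(-899/1048 + 2649) = 5220/(2775253/1048) = 5220*(1048/2775253) = 5470560/2775253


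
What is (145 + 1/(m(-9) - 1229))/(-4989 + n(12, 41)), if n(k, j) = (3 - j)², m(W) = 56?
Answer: -170084/4158285 ≈ -0.040902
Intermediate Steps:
(145 + 1/(m(-9) - 1229))/(-4989 + n(12, 41)) = (145 + 1/(56 - 1229))/(-4989 + (-3 + 41)²) = (145 + 1/(-1173))/(-4989 + 38²) = (145 - 1/1173)/(-4989 + 1444) = (170084/1173)/(-3545) = (170084/1173)*(-1/3545) = -170084/4158285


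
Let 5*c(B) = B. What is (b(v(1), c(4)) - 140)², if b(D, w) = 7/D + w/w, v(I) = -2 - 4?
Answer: 707281/36 ≈ 19647.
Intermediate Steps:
c(B) = B/5
v(I) = -6
b(D, w) = 1 + 7/D (b(D, w) = 7/D + 1 = 1 + 7/D)
(b(v(1), c(4)) - 140)² = ((7 - 6)/(-6) - 140)² = (-⅙*1 - 140)² = (-⅙ - 140)² = (-841/6)² = 707281/36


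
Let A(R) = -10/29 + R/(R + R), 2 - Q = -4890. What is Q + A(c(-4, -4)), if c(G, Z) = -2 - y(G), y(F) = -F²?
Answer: 283745/58 ≈ 4892.2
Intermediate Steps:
Q = 4892 (Q = 2 - 1*(-4890) = 2 + 4890 = 4892)
c(G, Z) = -2 + G² (c(G, Z) = -2 - (-1)*G² = -2 + G²)
A(R) = 9/58 (A(R) = -10*1/29 + R/((2*R)) = -10/29 + R*(1/(2*R)) = -10/29 + ½ = 9/58)
Q + A(c(-4, -4)) = 4892 + 9/58 = 283745/58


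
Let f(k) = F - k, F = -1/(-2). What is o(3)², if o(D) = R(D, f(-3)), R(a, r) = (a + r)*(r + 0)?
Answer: 8281/16 ≈ 517.56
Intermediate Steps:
F = ½ (F = -1*(-½) = ½ ≈ 0.50000)
f(k) = ½ - k
R(a, r) = r*(a + r) (R(a, r) = (a + r)*r = r*(a + r))
o(D) = 49/4 + 7*D/2 (o(D) = (½ - 1*(-3))*(D + (½ - 1*(-3))) = (½ + 3)*(D + (½ + 3)) = 7*(D + 7/2)/2 = 7*(7/2 + D)/2 = 49/4 + 7*D/2)
o(3)² = (49/4 + (7/2)*3)² = (49/4 + 21/2)² = (91/4)² = 8281/16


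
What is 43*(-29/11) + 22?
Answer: -1005/11 ≈ -91.364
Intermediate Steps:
43*(-29/11) + 22 = -1247/11 + 22 = -1005/11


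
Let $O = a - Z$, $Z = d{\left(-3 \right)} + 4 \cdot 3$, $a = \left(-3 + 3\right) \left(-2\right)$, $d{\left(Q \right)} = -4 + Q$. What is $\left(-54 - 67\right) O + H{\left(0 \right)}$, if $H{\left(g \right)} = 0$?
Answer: $605$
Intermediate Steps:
$a = 0$ ($a = 0 \left(-2\right) = 0$)
$Z = 5$ ($Z = \left(-4 - 3\right) + 4 \cdot 3 = -7 + 12 = 5$)
$O = -5$ ($O = 0 - 5 = -5$)
$\left(-54 - 67\right) O + H{\left(0 \right)} = \left(-54 - 67\right) \left(-5\right) + 0 = \left(-121\right) \left(-5\right) + 0 = 605 + 0 = 605$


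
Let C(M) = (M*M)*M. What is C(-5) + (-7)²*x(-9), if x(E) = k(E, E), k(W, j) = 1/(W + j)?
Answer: -2299/18 ≈ -127.72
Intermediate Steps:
C(M) = M³ (C(M) = M²*M = M³)
x(E) = 1/(2*E) (x(E) = 1/(E + E) = 1/(2*E))
C(-5) + (-7)²*x(-9) = (-5)³ + (-7)²*((½)/(-9)) = -125 + 49*((½)*(-⅑)) = -125 + 49*(-1/18) = -125 - 49/18 = -2299/18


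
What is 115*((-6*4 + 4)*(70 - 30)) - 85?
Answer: -92085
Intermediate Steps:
115*((-6*4 + 4)*(70 - 30)) - 85 = 115*((-24 + 4)*40) - 85 = 115*(-20*40) - 85 = 115*(-800) - 85 = -92000 - 85 = -92085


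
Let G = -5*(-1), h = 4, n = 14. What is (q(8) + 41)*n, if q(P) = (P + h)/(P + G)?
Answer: 7630/13 ≈ 586.92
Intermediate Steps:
G = 5
q(P) = (4 + P)/(5 + P) (q(P) = (P + 4)/(P + 5) = (4 + P)/(5 + P))
(q(8) + 41)*n = ((4 + 8)/(5 + 8) + 41)*14 = (12/13 + 41)*14 = (545/13)*14 = 7630/13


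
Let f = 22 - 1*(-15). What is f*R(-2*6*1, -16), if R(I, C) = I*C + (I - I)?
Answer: 7104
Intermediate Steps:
f = 37 (f = 22 + 15 = 37)
R(I, C) = C*I (R(I, C) = C*I + 0 = C*I)
f*R(-2*6*1, -16) = 37*(-16*(-2*6)) = 37*(-(-192)) = 37*(-16*(-12)) = 37*192 = 7104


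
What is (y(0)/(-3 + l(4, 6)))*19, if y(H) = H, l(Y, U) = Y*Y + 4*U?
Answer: 0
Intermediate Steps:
l(Y, U) = Y**2 + 4*U
(y(0)/(-3 + l(4, 6)))*19 = (0/(-3 + (4**2 + 4*6)))*19 = (0/(-3 + (16 + 24)))*19 = (0/(-3 + 40))*19 = (0/37)*19 = (0*(1/37))*19 = 0*19 = 0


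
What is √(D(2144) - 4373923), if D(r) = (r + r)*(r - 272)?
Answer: √3653213 ≈ 1911.3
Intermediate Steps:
D(r) = 2*r*(-272 + r) (D(r) = (2*r)*(-272 + r) = 2*r*(-272 + r))
√(D(2144) - 4373923) = √(2*2144*(-272 + 2144) - 4373923) = √(2*2144*1872 - 4373923) = √(8027136 - 4373923) = √3653213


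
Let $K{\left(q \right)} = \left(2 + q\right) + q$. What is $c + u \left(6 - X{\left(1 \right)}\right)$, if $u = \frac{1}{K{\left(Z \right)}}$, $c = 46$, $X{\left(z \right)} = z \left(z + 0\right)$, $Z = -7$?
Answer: $\frac{547}{12} \approx 45.583$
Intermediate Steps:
$K{\left(q \right)} = 2 + 2 q$
$X{\left(z \right)} = z^{2}$ ($X{\left(z \right)} = z z = z^{2}$)
$u = - \frac{1}{12}$ ($u = \frac{1}{2 + 2 \left(-7\right)} = \frac{1}{2 - 14} = \frac{1}{-12} = - \frac{1}{12} \approx -0.083333$)
$c + u \left(6 - X{\left(1 \right)}\right) = 46 - \frac{6 - 1^{2}}{12} = 46 - \frac{6 - 1}{12} = 46 - \frac{5}{12} = \frac{547}{12}$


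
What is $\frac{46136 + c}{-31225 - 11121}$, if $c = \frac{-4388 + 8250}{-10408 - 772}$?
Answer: $- \frac{257898309}{236714140} \approx -1.0895$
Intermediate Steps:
$c = - \frac{1931}{5590}$ ($c = \frac{3862}{-11180} = 3862 \left(- \frac{1}{11180}\right) = - \frac{1931}{5590} \approx -0.34544$)
$\frac{46136 + c}{-31225 - 11121} = \frac{46136 - \frac{1931}{5590}}{-31225 - 11121} = \frac{257898309}{5590 \left(-42346\right)} = \frac{257898309}{5590} \left(- \frac{1}{42346}\right) = - \frac{257898309}{236714140}$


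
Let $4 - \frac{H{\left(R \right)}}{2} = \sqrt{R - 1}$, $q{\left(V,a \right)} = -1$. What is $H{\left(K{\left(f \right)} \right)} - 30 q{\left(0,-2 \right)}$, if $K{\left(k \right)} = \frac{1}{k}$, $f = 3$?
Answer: $38 - \frac{2 i \sqrt{6}}{3} \approx 38.0 - 1.633 i$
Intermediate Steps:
$H{\left(R \right)} = 8 - 2 \sqrt{-1 + R}$ ($H{\left(R \right)} = 8 - 2 \sqrt{R - 1} = 8 - 2 \sqrt{-1 + R}$)
$H{\left(K{\left(f \right)} \right)} - 30 q{\left(0,-2 \right)} = \left(8 - 2 \sqrt{-1 + \frac{1}{3}}\right) - -30 = \left(8 - 2 \sqrt{-1 + \frac{1}{3}}\right) + 30 = \left(8 - 2 \sqrt{- \frac{2}{3}}\right) + 30 = \left(8 - 2 \frac{i \sqrt{6}}{3}\right) + 30 = \left(8 - \frac{2 i \sqrt{6}}{3}\right) + 30 = 38 - \frac{2 i \sqrt{6}}{3}$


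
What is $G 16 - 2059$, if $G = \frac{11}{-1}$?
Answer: $-2235$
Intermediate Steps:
$G = -11$ ($G = 11 \left(-1\right) = -11$)
$G 16 - 2059 = \left(-11\right) 16 - 2059 = -176 - 2059 = -2235$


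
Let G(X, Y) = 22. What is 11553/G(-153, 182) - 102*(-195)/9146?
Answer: 3120627/5918 ≈ 527.31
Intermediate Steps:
11553/G(-153, 182) - 102*(-195)/9146 = 11553/22 - 102*(-195)/9146 = 11553*(1/22) + 19890*(1/9146) = 11553/22 + 585/269 = 3120627/5918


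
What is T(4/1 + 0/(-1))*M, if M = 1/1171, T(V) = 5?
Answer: 5/1171 ≈ 0.0042699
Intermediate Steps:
M = 1/1171 ≈ 0.00085397
T(4/1 + 0/(-1))*M = 5*(1/1171) = 5/1171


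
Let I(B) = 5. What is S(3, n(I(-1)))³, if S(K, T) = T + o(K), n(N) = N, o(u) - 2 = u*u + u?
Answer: 6859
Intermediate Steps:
o(u) = 2 + u + u² (o(u) = 2 + (u*u + u) = 2 + (u² + u) = 2 + (u + u²) = 2 + u + u²)
S(K, T) = 2 + K + T + K² (S(K, T) = T + (2 + K + K²) = 2 + K + T + K²)
S(3, n(I(-1)))³ = (2 + 3 + 5 + 3²)³ = (2 + 3 + 5 + 9)³ = 19³ = 6859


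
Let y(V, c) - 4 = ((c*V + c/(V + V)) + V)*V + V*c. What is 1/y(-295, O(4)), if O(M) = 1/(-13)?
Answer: 26/2089293 ≈ 1.2444e-5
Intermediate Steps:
O(M) = -1/13
y(V, c) = 4 + V*c + V*(V + V*c + c/(2*V)) (y(V, c) = 4 + (((c*V + c/(V + V)) + V)*V + V*c) = 4 + (((V*c + c/((2*V))) + V)*V + V*c) = 4 + (((V*c + (1/(2*V))*c) + V)*V + V*c) = 4 + (((V*c + c/(2*V)) + V)*V + V*c) = 4 + ((V + V*c + c/(2*V))*V + V*c) = 4 + (V*(V + V*c + c/(2*V)) + V*c) = 4 + (V*c + V*(V + V*c + c/(2*V))) = 4 + V*c + V*(V + V*c + c/(2*V)))
1/y(-295, O(4)) = 1/(4 + (-295)² + (½)*(-1/13) - 295*(-1/13) - 1/13*(-295)²) = 1/(4 + 87025 - 1/26 + 295/13 - 1/13*87025) = 1/(4 + 87025 - 1/26 + 295/13 - 87025/13) = 1/(2089293/26) = 26/2089293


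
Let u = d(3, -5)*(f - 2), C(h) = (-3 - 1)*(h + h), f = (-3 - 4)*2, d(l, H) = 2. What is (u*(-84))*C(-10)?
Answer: 215040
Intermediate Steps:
f = -14 (f = -7*2 = -14)
C(h) = -8*h
u = -32 (u = 2*(-14 - 2) = 2*(-16) = -32)
(u*(-84))*C(-10) = (-32*(-84))*(-8*(-10)) = 2688*80 = 215040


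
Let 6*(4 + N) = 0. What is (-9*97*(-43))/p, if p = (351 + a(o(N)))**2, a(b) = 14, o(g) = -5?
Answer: 37539/133225 ≈ 0.28177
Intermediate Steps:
N = -4 (N = -4 + (1/6)*0 = -4 + 0 = -4)
p = 133225 (p = (351 + 14)**2 = 365**2 = 133225)
(-9*97*(-43))/p = (-9*97*(-43))/133225 = -873*(-43)*(1/133225) = 37539*(1/133225) = 37539/133225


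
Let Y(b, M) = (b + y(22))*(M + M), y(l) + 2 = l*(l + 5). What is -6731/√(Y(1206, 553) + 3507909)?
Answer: -6731*√5496497/5496497 ≈ -2.8710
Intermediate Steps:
y(l) = -2 + l*(5 + l) (y(l) = -2 + l*(l + 5) = -2 + l*(5 + l))
Y(b, M) = 2*M*(592 + b) (Y(b, M) = (b + (-2 + 22² + 5*22))*(M + M) = (b + (-2 + 484 + 110))*(2*M) = (b + 592)*(2*M) = (592 + b)*(2*M) = 2*M*(592 + b))
-6731/√(Y(1206, 553) + 3507909) = -6731/√(2*553*(592 + 1206) + 3507909) = -6731/√(2*553*1798 + 3507909) = -6731/√(1988588 + 3507909) = -6731*√5496497/5496497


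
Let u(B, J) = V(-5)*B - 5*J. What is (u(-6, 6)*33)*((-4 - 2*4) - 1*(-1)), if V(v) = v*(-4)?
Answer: 54450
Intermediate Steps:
V(v) = -4*v
u(B, J) = -5*J + 20*B (u(B, J) = (-4*(-5))*B - 5*J = 20*B - 5*J = -5*J + 20*B)
(u(-6, 6)*33)*((-4 - 2*4) - 1*(-1)) = ((-5*6 + 20*(-6))*33)*((-4 - 2*4) - 1*(-1)) = ((-30 - 120)*33)*((-4 - 8) + 1) = (-150*33)*(-12 + 1) = -4950*(-11) = 54450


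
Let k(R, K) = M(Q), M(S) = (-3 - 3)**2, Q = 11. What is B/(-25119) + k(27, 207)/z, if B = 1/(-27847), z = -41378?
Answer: -12590777585/14471723638377 ≈ -0.00087003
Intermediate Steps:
M(S) = 36 (M(S) = (-6)**2 = 36)
k(R, K) = 36
B = -1/27847 ≈ -3.5911e-5
B/(-25119) + k(27, 207)/z = -1/27847/(-25119) + 36/(-41378) = -1/27847*(-1/25119) + 36*(-1/41378) = 1/699488793 - 18/20689 = -12590777585/14471723638377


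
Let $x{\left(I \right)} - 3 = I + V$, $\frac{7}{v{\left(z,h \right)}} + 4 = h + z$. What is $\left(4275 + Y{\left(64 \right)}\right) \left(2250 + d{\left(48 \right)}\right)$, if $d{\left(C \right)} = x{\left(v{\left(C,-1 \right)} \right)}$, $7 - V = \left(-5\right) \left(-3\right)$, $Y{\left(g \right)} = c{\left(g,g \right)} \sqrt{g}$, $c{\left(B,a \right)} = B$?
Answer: $\frac{462146554}{43} \approx 1.0748 \cdot 10^{7}$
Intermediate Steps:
$v{\left(z,h \right)} = \frac{7}{-4 + h + z}$ ($v{\left(z,h \right)} = \frac{7}{-4 + \left(h + z\right)} = \frac{7}{-4 + h + z}$)
$Y{\left(g \right)} = g^{\frac{3}{2}}$ ($Y{\left(g \right)} = g \sqrt{g} = g^{\frac{3}{2}}$)
$V = -8$ ($V = 7 - \left(-5\right) \left(-3\right) = 7 - 15 = -8$)
$x{\left(I \right)} = -5 + I$ ($x{\left(I \right)} = 3 + \left(I - 8\right) = 3 + \left(-8 + I\right) = -5 + I$)
$d{\left(C \right)} = -5 + \frac{7}{-5 + C}$ ($d{\left(C \right)} = -5 + \frac{7}{-4 - 1 + C} = -5 + \frac{7}{-5 + C}$)
$\left(4275 + Y{\left(64 \right)}\right) \left(2250 + d{\left(48 \right)}\right) = \left(4275 + 64^{\frac{3}{2}}\right) \left(2250 + \frac{32 - 240}{-5 + 48}\right) = \left(4275 + 512\right) \left(2250 + \frac{32 - 240}{43}\right) = 4787 \left(2250 + \frac{1}{43} \left(-208\right)\right) = 4787 \left(2250 - \frac{208}{43}\right) = 4787 \cdot \frac{96542}{43} = \frac{462146554}{43}$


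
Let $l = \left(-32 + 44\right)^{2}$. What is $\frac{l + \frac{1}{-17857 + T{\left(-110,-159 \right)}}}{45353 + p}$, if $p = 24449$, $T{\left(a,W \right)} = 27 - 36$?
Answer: $\frac{2572703}{1247082532} \approx 0.002063$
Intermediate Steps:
$T{\left(a,W \right)} = -9$
$l = 144$ ($l = 12^{2} = 144$)
$\frac{l + \frac{1}{-17857 + T{\left(-110,-159 \right)}}}{45353 + p} = \frac{144 + \frac{1}{-17857 - 9}}{45353 + 24449} = \frac{144 + \frac{1}{-17866}}{69802} = \left(144 - \frac{1}{17866}\right) \frac{1}{69802} = \frac{2572703}{17866} \cdot \frac{1}{69802} = \frac{2572703}{1247082532}$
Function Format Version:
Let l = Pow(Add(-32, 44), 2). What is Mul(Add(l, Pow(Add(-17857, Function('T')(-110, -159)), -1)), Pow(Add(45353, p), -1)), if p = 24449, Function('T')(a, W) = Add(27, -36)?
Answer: Rational(2572703, 1247082532) ≈ 0.0020630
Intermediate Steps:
Function('T')(a, W) = -9
l = 144 (l = Pow(12, 2) = 144)
Mul(Add(l, Pow(Add(-17857, Function('T')(-110, -159)), -1)), Pow(Add(45353, p), -1)) = Mul(Add(144, Pow(Add(-17857, -9), -1)), Pow(Add(45353, 24449), -1)) = Mul(Add(144, Pow(-17866, -1)), Pow(69802, -1)) = Mul(Add(144, Rational(-1, 17866)), Rational(1, 69802)) = Mul(Rational(2572703, 17866), Rational(1, 69802)) = Rational(2572703, 1247082532)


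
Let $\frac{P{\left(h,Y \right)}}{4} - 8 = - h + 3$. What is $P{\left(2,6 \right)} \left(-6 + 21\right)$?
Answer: $540$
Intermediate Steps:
$P{\left(h,Y \right)} = 44 - 4 h$ ($P{\left(h,Y \right)} = 32 + 4 \left(- h + 3\right) = 32 + 4 \left(3 - h\right) = 32 - \left(-12 + 4 h\right) = 44 - 4 h$)
$P{\left(2,6 \right)} \left(-6 + 21\right) = \left(44 - 8\right) \left(-6 + 21\right) = \left(44 - 8\right) 15 = 36 \cdot 15 = 540$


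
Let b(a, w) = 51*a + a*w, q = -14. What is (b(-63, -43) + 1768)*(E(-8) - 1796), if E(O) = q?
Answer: -2287840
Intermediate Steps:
E(O) = -14
(b(-63, -43) + 1768)*(E(-8) - 1796) = (-63*(51 - 43) + 1768)*(-14 - 1796) = (-63*8 + 1768)*(-1810) = (-504 + 1768)*(-1810) = 1264*(-1810) = -2287840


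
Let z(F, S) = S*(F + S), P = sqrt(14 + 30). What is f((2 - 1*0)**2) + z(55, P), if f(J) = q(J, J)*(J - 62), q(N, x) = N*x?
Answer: -884 + 110*sqrt(11) ≈ -519.17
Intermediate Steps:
P = 2*sqrt(11) (P = sqrt(44) = 2*sqrt(11) ≈ 6.6332)
f(J) = J**2*(-62 + J) (f(J) = (J*J)*(J - 62) = J**2*(-62 + J))
f((2 - 1*0)**2) + z(55, P) = ((2 - 1*0)**2)**2*(-62 + (2 - 1*0)**2) + (2*sqrt(11))*(55 + 2*sqrt(11)) = ((2 + 0)**2)**2*(-62 + (2 + 0)**2) + 2*sqrt(11)*(55 + 2*sqrt(11)) = (2**2)**2*(-62 + 2**2) + 2*sqrt(11)*(55 + 2*sqrt(11)) = 4**2*(-62 + 4) + 2*sqrt(11)*(55 + 2*sqrt(11)) = 16*(-58) + 2*sqrt(11)*(55 + 2*sqrt(11)) = -928 + 2*sqrt(11)*(55 + 2*sqrt(11))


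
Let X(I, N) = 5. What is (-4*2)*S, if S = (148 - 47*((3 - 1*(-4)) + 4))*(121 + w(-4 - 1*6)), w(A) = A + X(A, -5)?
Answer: 342432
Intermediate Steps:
w(A) = 5 + A (w(A) = A + 5 = 5 + A)
S = -42804 (S = (148 - 47*((3 - 1*(-4)) + 4))*(121 + (5 + (-4 - 1*6))) = (148 - 47*((3 + 4) + 4))*(121 + (5 + (-4 - 6))) = (148 - 47*(7 + 4))*(121 + (5 - 10)) = (148 - 47*11)*(121 - 5) = (148 - 517)*116 = -369*116 = -42804)
(-4*2)*S = -4*2*(-42804) = -8*(-42804) = 342432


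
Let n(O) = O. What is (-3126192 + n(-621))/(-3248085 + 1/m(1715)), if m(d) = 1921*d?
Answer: 10301332330695/10700864753774 ≈ 0.96266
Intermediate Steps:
(-3126192 + n(-621))/(-3248085 + 1/m(1715)) = (-3126192 - 621)/(-3248085 + 1/(1921*1715)) = -3126813/(-3248085 + 1/3294515) = -3126813/(-10700864753774/3294515) = -3126813*(-3294515/10700864753774) = 10301332330695/10700864753774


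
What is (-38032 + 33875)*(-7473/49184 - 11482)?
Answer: 44294651609/928 ≈ 4.7731e+7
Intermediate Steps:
(-38032 + 33875)*(-7473/49184 - 11482) = -4157*(-7473*1/49184 - 11482) = -4157*(-141/928 - 11482) = -4157*(-10655437/928) = 44294651609/928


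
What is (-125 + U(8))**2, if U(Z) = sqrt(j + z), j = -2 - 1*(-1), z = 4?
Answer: (125 - sqrt(3))**2 ≈ 15195.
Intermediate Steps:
j = -1 (j = -2 + 1 = -1)
U(Z) = sqrt(3) (U(Z) = sqrt(-1 + 4) = sqrt(3))
(-125 + U(8))**2 = (-125 + sqrt(3))**2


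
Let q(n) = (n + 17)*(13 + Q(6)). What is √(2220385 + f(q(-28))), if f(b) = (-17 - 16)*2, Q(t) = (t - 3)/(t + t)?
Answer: √2220319 ≈ 1490.1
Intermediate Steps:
Q(t) = (-3 + t)/(2*t) (Q(t) = (-3 + t)/((2*t)) = (-3 + t)*(1/(2*t)) = (-3 + t)/(2*t))
q(n) = 901/4 + 53*n/4 (q(n) = (n + 17)*(13 + (½)*(-3 + 6)/6) = (17 + n)*(13 + (½)*(⅙)*3) = (17 + n)*(13 + ¼) = (17 + n)*(53/4) = 901/4 + 53*n/4)
f(b) = -66 (f(b) = -33*2 = -66)
√(2220385 + f(q(-28))) = √(2220385 - 66) = √2220319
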